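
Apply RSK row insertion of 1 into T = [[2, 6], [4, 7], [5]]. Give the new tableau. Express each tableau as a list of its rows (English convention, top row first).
[[1, 6], [2, 7], [4], [5]]

In row 1, 1 replaces 2 (the leftmost entry greater than 1); 2 is bumped to row 2. In row 2, 2 replaces 4 (the leftmost entry greater than 2); 4 is bumped to row 3. In row 3, 4 replaces 5 (the leftmost entry greater than 4); 5 is bumped to row 4. 5 starts a new row 4. The new tableau is [[1, 6], [2, 7], [4], [5]].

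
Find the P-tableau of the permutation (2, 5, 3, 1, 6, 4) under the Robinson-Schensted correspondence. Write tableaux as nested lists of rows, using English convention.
Insert 2: appended to row 1. P = [[2]].
Insert 5: appended to row 1. P = [[2, 5]].
Insert 3: 3 bumps 5 from row 1; 5 starts row 2. P = [[2, 3], [5]].
Insert 1: 1 bumps 2 from row 1; 2 bumps 5 from row 2; 5 starts row 3. P = [[1, 3], [2], [5]].
Insert 6: appended to row 1. P = [[1, 3, 6], [2], [5]].
Insert 4: 4 bumps 6 from row 1; 6 appends to row 2. P = [[1, 3, 4], [2, 6], [5]].

So P = [[1, 3, 4], [2, 6], [5]].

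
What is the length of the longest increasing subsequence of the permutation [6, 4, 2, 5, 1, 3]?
2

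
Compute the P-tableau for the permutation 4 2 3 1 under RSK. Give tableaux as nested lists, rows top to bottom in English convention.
Insert 4: appended to row 1. P = [[4]].
Insert 2: 2 bumps 4 from row 1; 4 starts row 2. P = [[2], [4]].
Insert 3: appended to row 1. P = [[2, 3], [4]].
Insert 1: 1 bumps 2 from row 1; 2 bumps 4 from row 2; 4 starts row 3. P = [[1, 3], [2], [4]].

So P = [[1, 3], [2], [4]].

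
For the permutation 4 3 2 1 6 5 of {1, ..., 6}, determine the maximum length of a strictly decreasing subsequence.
4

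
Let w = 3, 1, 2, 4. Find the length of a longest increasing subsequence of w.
3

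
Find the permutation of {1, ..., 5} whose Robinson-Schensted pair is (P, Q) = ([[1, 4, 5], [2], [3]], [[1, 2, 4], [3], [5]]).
3 4 2 5 1

Reverse the RSK construction: for i from n down to 1, find the cell of Q containing i, remove the entry at that cell from P, and reverse-bump it up through P; the value ejected from row 1 is w(i).

Step i=5: Q has 5 at row 3, column 1; remove 3 from row 3 of P and reverse-bump: 3 enters row 2 and ejects 2; 2 enters row 1 and ejects 1. So w(5) = 1. P is now [[2, 4, 5], [3]].
Step i=4: Q has 4 at row 1, column 3; remove that cell from P, ejecting 5. So w(4) = 5. P is now [[2, 4], [3]].
Step i=3: Q has 3 at row 2, column 1; remove 3 from row 2 of P and reverse-bump: 3 enters row 1 and ejects 2. So w(3) = 2. P is now [[3, 4]].
Step i=2: Q has 2 at row 1, column 2; remove that cell from P, ejecting 4. So w(2) = 4. P is now [[3]].
Step i=1: Q has 1 at row 1, column 1; remove that cell from P, ejecting 3. So w(1) = 3. P is now [].

So w = 3 4 2 5 1.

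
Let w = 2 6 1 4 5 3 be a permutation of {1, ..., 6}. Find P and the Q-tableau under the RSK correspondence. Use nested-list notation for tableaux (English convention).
P = [[1, 3, 5], [2, 4], [6]], Q = [[1, 2, 5], [3, 4], [6]]

Insert each entry of the permutation into P by Schensted row insertion, recording in Q the position of each new cell.

After inserting 2: P = [[2]].
After inserting 6: P = [[2, 6]].
After inserting 1: P = [[1, 6], [2]].
After inserting 4: P = [[1, 4], [2, 6]].
After inserting 5: P = [[1, 4, 5], [2, 6]].
After inserting 3: P = [[1, 3, 5], [2, 4], [6]].

So P = [[1, 3, 5], [2, 4], [6]], Q = [[1, 2, 5], [3, 4], [6]].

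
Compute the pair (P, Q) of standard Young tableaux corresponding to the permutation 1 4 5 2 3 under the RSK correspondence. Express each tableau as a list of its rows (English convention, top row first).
P = [[1, 2, 3], [4, 5]], Q = [[1, 2, 3], [4, 5]]

Insert each entry of the permutation into P by Schensted row insertion, recording in Q the position of each new cell.

Insert 1: appended to row 1. P = [[1]].
Insert 4: appended to row 1. P = [[1, 4]].
Insert 5: appended to row 1. P = [[1, 4, 5]].
Insert 2: 2 bumps 4 from row 1; 4 starts row 2. P = [[1, 2, 5], [4]].
Insert 3: 3 bumps 5 from row 1; 5 appends to row 2. P = [[1, 2, 3], [4, 5]].

So P = [[1, 2, 3], [4, 5]], Q = [[1, 2, 3], [4, 5]].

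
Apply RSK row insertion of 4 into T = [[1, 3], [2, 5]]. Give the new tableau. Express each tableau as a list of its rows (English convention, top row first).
4 is larger than every entry of row 1, so it is appended to row 1. The new tableau is [[1, 3, 4], [2, 5]].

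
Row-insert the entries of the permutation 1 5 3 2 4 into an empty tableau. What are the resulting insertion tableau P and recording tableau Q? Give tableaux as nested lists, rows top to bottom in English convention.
Insert each entry of the permutation into P by Schensted row insertion, recording in Q the position of each new cell.

Insert 1: appended to row 1. P = [[1]].
Insert 5: appended to row 1. P = [[1, 5]].
Insert 3: 3 bumps 5 from row 1; 5 starts row 2. P = [[1, 3], [5]].
Insert 2: 2 bumps 3 from row 1; 3 bumps 5 from row 2; 5 starts row 3. P = [[1, 2], [3], [5]].
Insert 4: appended to row 1. P = [[1, 2, 4], [3], [5]].

So P = [[1, 2, 4], [3], [5]], Q = [[1, 2, 5], [3], [4]].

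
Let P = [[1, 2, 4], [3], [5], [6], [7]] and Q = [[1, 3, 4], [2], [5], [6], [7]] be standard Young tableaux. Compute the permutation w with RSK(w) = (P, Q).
7 1 3 6 5 4 2

Reverse RSK: for i = n, n-1, ..., 1, locate i in Q, remove the corresponding corner cell from P, and reverse-bump its entry up through P; the value ejected from row 1 is w(i).

So w = 7 1 3 6 5 4 2.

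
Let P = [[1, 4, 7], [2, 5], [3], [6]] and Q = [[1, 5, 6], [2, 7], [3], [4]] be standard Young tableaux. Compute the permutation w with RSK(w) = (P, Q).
Reverse the RSK construction: for i from n down to 1, find the cell of Q containing i, remove the entry at that cell from P, and reverse-bump it up through P; the value ejected from row 1 is w(i).

Step i=7: Q has 7 at row 2, column 2; remove 5 from row 2 of P and reverse-bump: 5 enters row 1 and ejects 4. So w(7) = 4. P is now [[1, 5, 7], [2], [3], [6]].
Step i=6: Q has 6 at row 1, column 3; remove that cell from P, ejecting 7. So w(6) = 7. P is now [[1, 5], [2], [3], [6]].
Step i=5: Q has 5 at row 1, column 2; remove that cell from P, ejecting 5. So w(5) = 5. P is now [[1], [2], [3], [6]].
Step i=4: Q has 4 at row 4, column 1; remove 6 from row 4 of P and reverse-bump: 6 enters row 3 and ejects 3; 3 enters row 2 and ejects 2; 2 enters row 1 and ejects 1. So w(4) = 1. P is now [[2], [3], [6]].
Step i=3: Q has 3 at row 3, column 1; remove 6 from row 3 of P and reverse-bump: 6 enters row 2 and ejects 3; 3 enters row 1 and ejects 2. So w(3) = 2. P is now [[3], [6]].
Step i=2: Q has 2 at row 2, column 1; remove 6 from row 2 of P and reverse-bump: 6 enters row 1 and ejects 3. So w(2) = 3. P is now [[6]].
Step i=1: Q has 1 at row 1, column 1; remove that cell from P, ejecting 6. So w(1) = 6. P is now [].

So w = 6 3 2 1 5 7 4.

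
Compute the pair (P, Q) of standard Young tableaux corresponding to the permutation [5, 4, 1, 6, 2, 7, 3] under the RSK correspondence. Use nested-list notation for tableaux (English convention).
Insert each entry of the permutation into P by Schensted row insertion, recording in Q the position of each new cell.

Insert 5: appended to row 1. P = [[5]].
Insert 4: 4 bumps 5 from row 1; 5 starts row 2. P = [[4], [5]].
Insert 1: 1 bumps 4 from row 1; 4 bumps 5 from row 2; 5 starts row 3. P = [[1], [4], [5]].
Insert 6: appended to row 1. P = [[1, 6], [4], [5]].
Insert 2: 2 bumps 6 from row 1; 6 appends to row 2. P = [[1, 2], [4, 6], [5]].
Insert 7: appended to row 1. P = [[1, 2, 7], [4, 6], [5]].
Insert 3: 3 bumps 7 from row 1; 7 appends to row 2. P = [[1, 2, 3], [4, 6, 7], [5]].

So P = [[1, 2, 3], [4, 6, 7], [5]], Q = [[1, 4, 6], [2, 5, 7], [3]].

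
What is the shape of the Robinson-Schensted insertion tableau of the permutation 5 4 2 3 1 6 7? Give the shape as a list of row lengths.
RSK row insertion gives P = [[1, 3, 6, 7], [2], [4], [5]], which has shape [4, 1, 1, 1].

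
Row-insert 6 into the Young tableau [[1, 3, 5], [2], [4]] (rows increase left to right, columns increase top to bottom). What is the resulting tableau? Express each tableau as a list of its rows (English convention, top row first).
6 is larger than every entry of row 1, so it is appended to row 1. The new tableau is [[1, 3, 5, 6], [2], [4]].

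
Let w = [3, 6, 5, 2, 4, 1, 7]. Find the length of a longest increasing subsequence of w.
3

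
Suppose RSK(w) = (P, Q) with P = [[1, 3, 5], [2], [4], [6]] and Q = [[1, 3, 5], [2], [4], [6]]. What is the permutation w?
6 2 4 3 5 1

Reverse the RSK construction: for i from n down to 1, find the cell of Q containing i, remove the entry at that cell from P, and reverse-bump it up through P; the value ejected from row 1 is w(i).

Step i=6: Q has 6 at row 4, column 1; remove 6 from row 4 of P and reverse-bump: 6 enters row 3 and ejects 4; 4 enters row 2 and ejects 2; 2 enters row 1 and ejects 1. So w(6) = 1. P is now [[2, 3, 5], [4], [6]].
Step i=5: Q has 5 at row 1, column 3; remove that cell from P, ejecting 5. So w(5) = 5. P is now [[2, 3], [4], [6]].
Step i=4: Q has 4 at row 3, column 1; remove 6 from row 3 of P and reverse-bump: 6 enters row 2 and ejects 4; 4 enters row 1 and ejects 3. So w(4) = 3. P is now [[2, 4], [6]].
Step i=3: Q has 3 at row 1, column 2; remove that cell from P, ejecting 4. So w(3) = 4. P is now [[2], [6]].
Step i=2: Q has 2 at row 2, column 1; remove 6 from row 2 of P and reverse-bump: 6 enters row 1 and ejects 2. So w(2) = 2. P is now [[6]].
Step i=1: Q has 1 at row 1, column 1; remove that cell from P, ejecting 6. So w(1) = 6. P is now [].

So w = 6 2 4 3 5 1.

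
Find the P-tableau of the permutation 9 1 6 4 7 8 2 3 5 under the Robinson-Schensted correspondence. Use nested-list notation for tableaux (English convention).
P = [[1, 2, 3, 5], [4, 7, 8], [6], [9]]

After inserting 9: P = [[9]].
After inserting 1: P = [[1], [9]].
After inserting 6: P = [[1, 6], [9]].
After inserting 4: P = [[1, 4], [6], [9]].
After inserting 7: P = [[1, 4, 7], [6], [9]].
After inserting 8: P = [[1, 4, 7, 8], [6], [9]].
After inserting 2: P = [[1, 2, 7, 8], [4], [6], [9]].
After inserting 3: P = [[1, 2, 3, 8], [4, 7], [6], [9]].
After inserting 5: P = [[1, 2, 3, 5], [4, 7, 8], [6], [9]].

So P = [[1, 2, 3, 5], [4, 7, 8], [6], [9]].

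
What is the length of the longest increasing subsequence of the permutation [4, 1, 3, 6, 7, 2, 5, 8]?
5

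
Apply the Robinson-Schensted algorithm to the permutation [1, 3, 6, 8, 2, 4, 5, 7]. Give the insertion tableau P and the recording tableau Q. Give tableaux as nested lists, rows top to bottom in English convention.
Insert each entry of the permutation into P by Schensted row insertion, recording in Q the position of each new cell.

Insert 1: appended to row 1. P = [[1]], Q = [[1]].
Insert 3: appended to row 1. P = [[1, 3]], Q = [[1, 2]].
Insert 6: appended to row 1. P = [[1, 3, 6]], Q = [[1, 2, 3]].
Insert 8: appended to row 1. P = [[1, 3, 6, 8]], Q = [[1, 2, 3, 4]].
Insert 2: 2 bumps 3 from row 1; 3 starts row 2. P = [[1, 2, 6, 8], [3]], Q = [[1, 2, 3, 4], [5]].
Insert 4: 4 bumps 6 from row 1; 6 appends to row 2. P = [[1, 2, 4, 8], [3, 6]], Q = [[1, 2, 3, 4], [5, 6]].
Insert 5: 5 bumps 8 from row 1; 8 appends to row 2. P = [[1, 2, 4, 5], [3, 6, 8]], Q = [[1, 2, 3, 4], [5, 6, 7]].
Insert 7: appended to row 1. P = [[1, 2, 4, 5, 7], [3, 6, 8]], Q = [[1, 2, 3, 4, 8], [5, 6, 7]].

So P = [[1, 2, 4, 5, 7], [3, 6, 8]], Q = [[1, 2, 3, 4, 8], [5, 6, 7]].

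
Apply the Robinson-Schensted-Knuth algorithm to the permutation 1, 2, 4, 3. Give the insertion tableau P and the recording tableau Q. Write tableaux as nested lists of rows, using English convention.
Insert each entry of the permutation into P by Schensted row insertion, recording in Q the position of each new cell.

Insert 1: appended to row 1. P = [[1]].
Insert 2: appended to row 1. P = [[1, 2]].
Insert 4: appended to row 1. P = [[1, 2, 4]].
Insert 3: 3 bumps 4 from row 1; 4 starts row 2. P = [[1, 2, 3], [4]].

So P = [[1, 2, 3], [4]], Q = [[1, 2, 3], [4]].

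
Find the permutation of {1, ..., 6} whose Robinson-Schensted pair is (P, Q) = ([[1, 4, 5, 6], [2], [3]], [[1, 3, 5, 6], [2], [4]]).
3 2 4 1 5 6

Reverse RSK: for i = n, n-1, ..., 1, locate i in Q, remove the corresponding corner cell from P, and reverse-bump its entry up through P; the value ejected from row 1 is w(i).

So w = 3 2 4 1 5 6.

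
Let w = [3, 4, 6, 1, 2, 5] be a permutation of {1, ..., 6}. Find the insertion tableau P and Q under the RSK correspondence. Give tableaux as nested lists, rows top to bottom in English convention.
P = [[1, 2, 5], [3, 4, 6]], Q = [[1, 2, 3], [4, 5, 6]]

Insert each entry of the permutation into P by Schensted row insertion, recording in Q the position of each new cell.

Insert 3: appended to row 1. P = [[3]].
Insert 4: appended to row 1. P = [[3, 4]].
Insert 6: appended to row 1. P = [[3, 4, 6]].
Insert 1: 1 bumps 3 from row 1; 3 starts row 2. P = [[1, 4, 6], [3]].
Insert 2: 2 bumps 4 from row 1; 4 appends to row 2. P = [[1, 2, 6], [3, 4]].
Insert 5: 5 bumps 6 from row 1; 6 appends to row 2. P = [[1, 2, 5], [3, 4, 6]].

So P = [[1, 2, 5], [3, 4, 6]], Q = [[1, 2, 3], [4, 5, 6]].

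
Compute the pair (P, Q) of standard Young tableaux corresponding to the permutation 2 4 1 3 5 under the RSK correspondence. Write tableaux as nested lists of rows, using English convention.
P = [[1, 3, 5], [2, 4]], Q = [[1, 2, 5], [3, 4]]

Insert each entry of the permutation into P by Schensted row insertion, recording in Q the position of each new cell.

Insert 2: appended to row 1. P = [[2]].
Insert 4: appended to row 1. P = [[2, 4]].
Insert 1: 1 bumps 2 from row 1; 2 starts row 2. P = [[1, 4], [2]].
Insert 3: 3 bumps 4 from row 1; 4 appends to row 2. P = [[1, 3], [2, 4]].
Insert 5: appended to row 1. P = [[1, 3, 5], [2, 4]].

So P = [[1, 3, 5], [2, 4]], Q = [[1, 2, 5], [3, 4]].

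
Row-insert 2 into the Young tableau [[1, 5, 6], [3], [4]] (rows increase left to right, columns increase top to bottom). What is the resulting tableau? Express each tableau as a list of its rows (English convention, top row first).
[[1, 2, 6], [3, 5], [4]]

In row 1, 2 replaces 5 (the leftmost entry greater than 2); 5 is bumped to row 2. 5 is appended to row 2. The new tableau is [[1, 2, 6], [3, 5], [4]].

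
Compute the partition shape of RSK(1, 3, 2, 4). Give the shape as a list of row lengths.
Row-insert each entry into an empty tableau.

After inserting 1: P = [[1]].
After inserting 3: P = [[1, 3]].
After inserting 2: P = [[1, 2], [3]].
After inserting 4: P = [[1, 2, 4], [3]].

The final insertion tableau P = [[1, 2, 4], [3]] has shape [3, 1].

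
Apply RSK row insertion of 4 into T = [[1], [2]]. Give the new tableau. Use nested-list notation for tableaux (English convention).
[[1, 4], [2]]

4 is larger than every entry of row 1, so it is appended to row 1. The new tableau is [[1, 4], [2]].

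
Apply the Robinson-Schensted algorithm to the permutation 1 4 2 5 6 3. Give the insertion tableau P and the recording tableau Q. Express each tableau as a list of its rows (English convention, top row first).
P = [[1, 2, 3, 6], [4, 5]], Q = [[1, 2, 4, 5], [3, 6]]

Insert each entry of the permutation into P by Schensted row insertion, recording in Q the position of each new cell.

Insert 1: appended to row 1. P = [[1]].
Insert 4: appended to row 1. P = [[1, 4]].
Insert 2: 2 bumps 4 from row 1; 4 starts row 2. P = [[1, 2], [4]].
Insert 5: appended to row 1. P = [[1, 2, 5], [4]].
Insert 6: appended to row 1. P = [[1, 2, 5, 6], [4]].
Insert 3: 3 bumps 5 from row 1; 5 appends to row 2. P = [[1, 2, 3, 6], [4, 5]].

So P = [[1, 2, 3, 6], [4, 5]], Q = [[1, 2, 4, 5], [3, 6]].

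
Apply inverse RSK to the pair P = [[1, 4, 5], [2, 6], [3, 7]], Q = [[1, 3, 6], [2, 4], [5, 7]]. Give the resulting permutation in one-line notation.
3 2 7 4 1 6 5

Reverse the RSK construction: for i from n down to 1, find the cell of Q containing i, remove the entry at that cell from P, and reverse-bump it up through P; the value ejected from row 1 is w(i).

Step i=7: Q has 7 at row 3, column 2; remove 7 from row 3 of P and reverse-bump: 7 enters row 2 and ejects 6; 6 enters row 1 and ejects 5. So w(7) = 5. P is now [[1, 4, 6], [2, 7], [3]].
Step i=6: Q has 6 at row 1, column 3; remove that cell from P, ejecting 6. So w(6) = 6. P is now [[1, 4], [2, 7], [3]].
Step i=5: Q has 5 at row 3, column 1; remove 3 from row 3 of P and reverse-bump: 3 enters row 2 and ejects 2; 2 enters row 1 and ejects 1. So w(5) = 1. P is now [[2, 4], [3, 7]].
Step i=4: Q has 4 at row 2, column 2; remove 7 from row 2 of P and reverse-bump: 7 enters row 1 and ejects 4. So w(4) = 4. P is now [[2, 7], [3]].
Step i=3: Q has 3 at row 1, column 2; remove that cell from P, ejecting 7. So w(3) = 7. P is now [[2], [3]].
Step i=2: Q has 2 at row 2, column 1; remove 3 from row 2 of P and reverse-bump: 3 enters row 1 and ejects 2. So w(2) = 2. P is now [[3]].
Step i=1: Q has 1 at row 1, column 1; remove that cell from P, ejecting 3. So w(1) = 3. P is now [].

So w = 3 2 7 4 1 6 5.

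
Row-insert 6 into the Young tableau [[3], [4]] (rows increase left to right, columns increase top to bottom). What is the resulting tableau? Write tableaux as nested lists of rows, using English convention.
6 is larger than every entry of row 1, so it is appended to row 1. The new tableau is [[3, 6], [4]].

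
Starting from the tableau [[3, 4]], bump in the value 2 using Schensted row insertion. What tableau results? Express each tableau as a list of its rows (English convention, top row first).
[[2, 4], [3]]

In row 1, 2 replaces 3 (the leftmost entry greater than 2); 3 is bumped to row 2. 3 starts a new row 2. The new tableau is [[2, 4], [3]].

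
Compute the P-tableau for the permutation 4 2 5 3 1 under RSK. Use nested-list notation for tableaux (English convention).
After inserting 4: P = [[4]].
After inserting 2: P = [[2], [4]].
After inserting 5: P = [[2, 5], [4]].
After inserting 3: P = [[2, 3], [4, 5]].
After inserting 1: P = [[1, 3], [2, 5], [4]].

So P = [[1, 3], [2, 5], [4]].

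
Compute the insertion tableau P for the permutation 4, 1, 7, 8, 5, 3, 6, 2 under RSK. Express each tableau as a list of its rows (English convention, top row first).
P = [[1, 2, 6], [3, 5, 8], [4], [7]]

Insert 4: appended to row 1. P = [[4]].
Insert 1: 1 bumps 4 from row 1; 4 starts row 2. P = [[1], [4]].
Insert 7: appended to row 1. P = [[1, 7], [4]].
Insert 8: appended to row 1. P = [[1, 7, 8], [4]].
Insert 5: 5 bumps 7 from row 1; 7 appends to row 2. P = [[1, 5, 8], [4, 7]].
Insert 3: 3 bumps 5 from row 1; 5 bumps 7 from row 2; 7 starts row 3. P = [[1, 3, 8], [4, 5], [7]].
Insert 6: 6 bumps 8 from row 1; 8 appends to row 2. P = [[1, 3, 6], [4, 5, 8], [7]].
Insert 2: 2 bumps 3 from row 1; 3 bumps 4 from row 2; 4 bumps 7 from row 3; 7 starts row 4. P = [[1, 2, 6], [3, 5, 8], [4], [7]].

So P = [[1, 2, 6], [3, 5, 8], [4], [7]].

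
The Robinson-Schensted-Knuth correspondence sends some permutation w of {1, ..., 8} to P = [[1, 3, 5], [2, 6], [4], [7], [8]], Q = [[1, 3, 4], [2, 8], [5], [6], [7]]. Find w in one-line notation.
Reverse the RSK construction: for i from n down to 1, find the cell of Q containing i, remove the entry at that cell from P, and reverse-bump it up through P; the value ejected from row 1 is w(i).

Step i=8: Q has 8 at row 2, column 2; remove 6 from row 2 of P and reverse-bump: 6 enters row 1 and ejects 5. So w(8) = 5. P is now [[1, 3, 6], [2], [4], [7], [8]].
Step i=7: Q has 7 at row 5, column 1; remove 8 from row 5 of P and reverse-bump: 8 enters row 4 and ejects 7; 7 enters row 3 and ejects 4; 4 enters row 2 and ejects 2; 2 enters row 1 and ejects 1. So w(7) = 1. P is now [[2, 3, 6], [4], [7], [8]].
Step i=6: Q has 6 at row 4, column 1; remove 8 from row 4 of P and reverse-bump: 8 enters row 3 and ejects 7; 7 enters row 2 and ejects 4; 4 enters row 1 and ejects 3. So w(6) = 3. P is now [[2, 4, 6], [7], [8]].
Step i=5: Q has 5 at row 3, column 1; remove 8 from row 3 of P and reverse-bump: 8 enters row 2 and ejects 7; 7 enters row 1 and ejects 6. So w(5) = 6. P is now [[2, 4, 7], [8]].
Step i=4: Q has 4 at row 1, column 3; remove that cell from P, ejecting 7. So w(4) = 7. P is now [[2, 4], [8]].
Step i=3: Q has 3 at row 1, column 2; remove that cell from P, ejecting 4. So w(3) = 4. P is now [[2], [8]].
Step i=2: Q has 2 at row 2, column 1; remove 8 from row 2 of P and reverse-bump: 8 enters row 1 and ejects 2. So w(2) = 2. P is now [[8]].
Step i=1: Q has 1 at row 1, column 1; remove that cell from P, ejecting 8. So w(1) = 8. P is now [].

So w = 8 2 4 7 6 3 1 5.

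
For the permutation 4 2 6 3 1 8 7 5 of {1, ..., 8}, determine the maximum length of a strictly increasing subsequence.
3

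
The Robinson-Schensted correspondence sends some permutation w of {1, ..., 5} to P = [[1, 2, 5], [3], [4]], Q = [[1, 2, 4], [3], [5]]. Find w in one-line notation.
1 4 3 5 2

Reverse the RSK construction: for i from n down to 1, find the cell of Q containing i, remove the entry at that cell from P, and reverse-bump it up through P; the value ejected from row 1 is w(i).

Step i=5: Q has 5 at row 3, column 1; remove 4 from row 3 of P and reverse-bump: 4 enters row 2 and ejects 3; 3 enters row 1 and ejects 2. So w(5) = 2. P is now [[1, 3, 5], [4]].
Step i=4: Q has 4 at row 1, column 3; remove that cell from P, ejecting 5. So w(4) = 5. P is now [[1, 3], [4]].
Step i=3: Q has 3 at row 2, column 1; remove 4 from row 2 of P and reverse-bump: 4 enters row 1 and ejects 3. So w(3) = 3. P is now [[1, 4]].
Step i=2: Q has 2 at row 1, column 2; remove that cell from P, ejecting 4. So w(2) = 4. P is now [[1]].
Step i=1: Q has 1 at row 1, column 1; remove that cell from P, ejecting 1. So w(1) = 1. P is now [].

So w = 1 4 3 5 2.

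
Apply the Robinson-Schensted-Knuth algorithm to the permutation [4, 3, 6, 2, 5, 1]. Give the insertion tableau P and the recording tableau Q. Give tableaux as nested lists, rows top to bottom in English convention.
P = [[1, 5], [2, 6], [3], [4]], Q = [[1, 3], [2, 5], [4], [6]]

Insert each entry of the permutation into P by Schensted row insertion, recording in Q the position of each new cell.

Insert 4: appended to row 1. P = [[4]].
Insert 3: 3 bumps 4 from row 1; 4 starts row 2. P = [[3], [4]].
Insert 6: appended to row 1. P = [[3, 6], [4]].
Insert 2: 2 bumps 3 from row 1; 3 bumps 4 from row 2; 4 starts row 3. P = [[2, 6], [3], [4]].
Insert 5: 5 bumps 6 from row 1; 6 appends to row 2. P = [[2, 5], [3, 6], [4]].
Insert 1: 1 bumps 2 from row 1; 2 bumps 3 from row 2; 3 bumps 4 from row 3; 4 starts row 4. P = [[1, 5], [2, 6], [3], [4]].

So P = [[1, 5], [2, 6], [3], [4]], Q = [[1, 3], [2, 5], [4], [6]].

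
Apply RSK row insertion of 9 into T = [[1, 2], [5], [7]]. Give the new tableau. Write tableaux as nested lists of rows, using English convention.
[[1, 2, 9], [5], [7]]

9 is larger than every entry of row 1, so it is appended to row 1. The new tableau is [[1, 2, 9], [5], [7]].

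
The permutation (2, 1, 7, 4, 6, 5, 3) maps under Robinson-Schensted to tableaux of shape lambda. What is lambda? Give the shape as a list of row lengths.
[3, 2, 1, 1]

Row-insert each entry into an empty tableau.

After inserting 2: P = [[2]].
After inserting 1: P = [[1], [2]].
After inserting 7: P = [[1, 7], [2]].
After inserting 4: P = [[1, 4], [2, 7]].
After inserting 6: P = [[1, 4, 6], [2, 7]].
After inserting 5: P = [[1, 4, 5], [2, 6], [7]].
After inserting 3: P = [[1, 3, 5], [2, 4], [6], [7]].

The final insertion tableau P = [[1, 3, 5], [2, 4], [6], [7]] has shape [3, 2, 1, 1].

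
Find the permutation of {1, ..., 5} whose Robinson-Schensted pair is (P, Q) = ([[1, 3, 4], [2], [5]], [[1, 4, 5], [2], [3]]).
5 2 1 3 4

Reverse RSK: for i = n, n-1, ..., 1, locate i in Q, remove the corresponding corner cell from P, and reverse-bump its entry up through P; the value ejected from row 1 is w(i).

So w = 5 2 1 3 4.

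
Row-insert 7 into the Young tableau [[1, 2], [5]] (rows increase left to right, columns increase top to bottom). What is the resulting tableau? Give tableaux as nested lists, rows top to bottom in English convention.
7 is larger than every entry of row 1, so it is appended to row 1. The new tableau is [[1, 2, 7], [5]].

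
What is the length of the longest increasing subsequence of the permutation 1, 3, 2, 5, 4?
3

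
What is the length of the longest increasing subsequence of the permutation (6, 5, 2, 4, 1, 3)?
2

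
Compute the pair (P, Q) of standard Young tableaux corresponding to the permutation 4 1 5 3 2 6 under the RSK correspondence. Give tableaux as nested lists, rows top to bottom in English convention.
P = [[1, 2, 6], [3, 5], [4]], Q = [[1, 3, 6], [2, 4], [5]]

Insert each entry of the permutation into P by Schensted row insertion, recording in Q the position of each new cell.

Insert 4: appended to row 1. P = [[4]].
Insert 1: 1 bumps 4 from row 1; 4 starts row 2. P = [[1], [4]].
Insert 5: appended to row 1. P = [[1, 5], [4]].
Insert 3: 3 bumps 5 from row 1; 5 appends to row 2. P = [[1, 3], [4, 5]].
Insert 2: 2 bumps 3 from row 1; 3 bumps 4 from row 2; 4 starts row 3. P = [[1, 2], [3, 5], [4]].
Insert 6: appended to row 1. P = [[1, 2, 6], [3, 5], [4]].

So P = [[1, 2, 6], [3, 5], [4]], Q = [[1, 3, 6], [2, 4], [5]].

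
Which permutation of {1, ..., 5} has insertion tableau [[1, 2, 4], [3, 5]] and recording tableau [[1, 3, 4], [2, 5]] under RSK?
3 1 2 5 4

Reverse the RSK construction: for i from n down to 1, find the cell of Q containing i, remove the entry at that cell from P, and reverse-bump it up through P; the value ejected from row 1 is w(i).

Step i=5: Q has 5 at row 2, column 2; remove 5 from row 2 of P and reverse-bump: 5 enters row 1 and ejects 4. So w(5) = 4. P is now [[1, 2, 5], [3]].
Step i=4: Q has 4 at row 1, column 3; remove that cell from P, ejecting 5. So w(4) = 5. P is now [[1, 2], [3]].
Step i=3: Q has 3 at row 1, column 2; remove that cell from P, ejecting 2. So w(3) = 2. P is now [[1], [3]].
Step i=2: Q has 2 at row 2, column 1; remove 3 from row 2 of P and reverse-bump: 3 enters row 1 and ejects 1. So w(2) = 1. P is now [[3]].
Step i=1: Q has 1 at row 1, column 1; remove that cell from P, ejecting 3. So w(1) = 3. P is now [].

So w = 3 1 2 5 4.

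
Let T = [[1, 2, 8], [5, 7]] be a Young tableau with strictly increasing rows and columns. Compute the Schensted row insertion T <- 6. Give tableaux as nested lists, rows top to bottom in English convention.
In row 1, 6 replaces 8 (the leftmost entry greater than 6); 8 is bumped to row 2. 8 is appended to row 2. The new tableau is [[1, 2, 6], [5, 7, 8]].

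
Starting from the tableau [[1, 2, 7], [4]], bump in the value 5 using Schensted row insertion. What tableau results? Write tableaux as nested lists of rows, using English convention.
[[1, 2, 5], [4, 7]]

In row 1, 5 replaces 7 (the leftmost entry greater than 5); 7 is bumped to row 2. 7 is appended to row 2. The new tableau is [[1, 2, 5], [4, 7]].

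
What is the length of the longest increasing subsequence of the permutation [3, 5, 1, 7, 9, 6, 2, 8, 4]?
4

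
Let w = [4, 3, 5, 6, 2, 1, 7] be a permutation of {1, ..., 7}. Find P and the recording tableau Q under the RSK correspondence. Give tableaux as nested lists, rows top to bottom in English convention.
P = [[1, 5, 6, 7], [2], [3], [4]], Q = [[1, 3, 4, 7], [2], [5], [6]]

Insert each entry of the permutation into P by Schensted row insertion, recording in Q the position of each new cell.

Insert 4: appended to row 1. P = [[4]], Q = [[1]].
Insert 3: 3 bumps 4 from row 1; 4 starts row 2. P = [[3], [4]], Q = [[1], [2]].
Insert 5: appended to row 1. P = [[3, 5], [4]], Q = [[1, 3], [2]].
Insert 6: appended to row 1. P = [[3, 5, 6], [4]], Q = [[1, 3, 4], [2]].
Insert 2: 2 bumps 3 from row 1; 3 bumps 4 from row 2; 4 starts row 3. P = [[2, 5, 6], [3], [4]], Q = [[1, 3, 4], [2], [5]].
Insert 1: 1 bumps 2 from row 1; 2 bumps 3 from row 2; 3 bumps 4 from row 3; 4 starts row 4. P = [[1, 5, 6], [2], [3], [4]], Q = [[1, 3, 4], [2], [5], [6]].
Insert 7: appended to row 1. P = [[1, 5, 6, 7], [2], [3], [4]], Q = [[1, 3, 4, 7], [2], [5], [6]].

So P = [[1, 5, 6, 7], [2], [3], [4]], Q = [[1, 3, 4, 7], [2], [5], [6]].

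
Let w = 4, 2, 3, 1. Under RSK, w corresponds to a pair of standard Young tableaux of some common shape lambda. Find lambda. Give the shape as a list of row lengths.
[2, 1, 1]

RSK row insertion gives P = [[1, 3], [2], [4]], which has shape [2, 1, 1].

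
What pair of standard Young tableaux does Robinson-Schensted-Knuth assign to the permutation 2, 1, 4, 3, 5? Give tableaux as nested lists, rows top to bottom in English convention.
Insert each entry of the permutation into P by Schensted row insertion, recording in Q the position of each new cell.

Insert 2: appended to row 1. P = [[2]].
Insert 1: 1 bumps 2 from row 1; 2 starts row 2. P = [[1], [2]].
Insert 4: appended to row 1. P = [[1, 4], [2]].
Insert 3: 3 bumps 4 from row 1; 4 appends to row 2. P = [[1, 3], [2, 4]].
Insert 5: appended to row 1. P = [[1, 3, 5], [2, 4]].

So P = [[1, 3, 5], [2, 4]], Q = [[1, 3, 5], [2, 4]].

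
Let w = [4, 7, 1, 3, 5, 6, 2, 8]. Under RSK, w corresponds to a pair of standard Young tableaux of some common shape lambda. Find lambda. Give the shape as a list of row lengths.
Row-insert each entry into an empty tableau.

After inserting 4: P = [[4]].
After inserting 7: P = [[4, 7]].
After inserting 1: P = [[1, 7], [4]].
After inserting 3: P = [[1, 3], [4, 7]].
After inserting 5: P = [[1, 3, 5], [4, 7]].
After inserting 6: P = [[1, 3, 5, 6], [4, 7]].
After inserting 2: P = [[1, 2, 5, 6], [3, 7], [4]].
After inserting 8: P = [[1, 2, 5, 6, 8], [3, 7], [4]].

The final insertion tableau P = [[1, 2, 5, 6, 8], [3, 7], [4]] has shape [5, 2, 1].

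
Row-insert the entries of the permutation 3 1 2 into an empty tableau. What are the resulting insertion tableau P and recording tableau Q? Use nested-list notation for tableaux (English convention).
P = [[1, 2], [3]], Q = [[1, 3], [2]]

Insert each entry of the permutation into P by Schensted row insertion, recording in Q the position of each new cell.

Insert 3: appended to row 1. P = [[3]].
Insert 1: 1 bumps 3 from row 1; 3 starts row 2. P = [[1], [3]].
Insert 2: appended to row 1. P = [[1, 2], [3]].

So P = [[1, 2], [3]], Q = [[1, 3], [2]].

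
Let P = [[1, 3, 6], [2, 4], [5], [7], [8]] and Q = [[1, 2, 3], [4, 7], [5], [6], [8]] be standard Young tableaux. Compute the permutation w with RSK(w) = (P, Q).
Reverse the RSK construction: for i from n down to 1, find the cell of Q containing i, remove the entry at that cell from P, and reverse-bump it up through P; the value ejected from row 1 is w(i).

Step i=8: Q has 8 at row 5, column 1; remove 8 from row 5 of P and reverse-bump: 8 enters row 4 and ejects 7; 7 enters row 3 and ejects 5; 5 enters row 2 and ejects 4; 4 enters row 1 and ejects 3. So w(8) = 3. P is now [[1, 4, 6], [2, 5], [7], [8]].
Step i=7: Q has 7 at row 2, column 2; remove 5 from row 2 of P and reverse-bump: 5 enters row 1 and ejects 4. So w(7) = 4. P is now [[1, 5, 6], [2], [7], [8]].
Step i=6: Q has 6 at row 4, column 1; remove 8 from row 4 of P and reverse-bump: 8 enters row 3 and ejects 7; 7 enters row 2 and ejects 2; 2 enters row 1 and ejects 1. So w(6) = 1. P is now [[2, 5, 6], [7], [8]].
Step i=5: Q has 5 at row 3, column 1; remove 8 from row 3 of P and reverse-bump: 8 enters row 2 and ejects 7; 7 enters row 1 and ejects 6. So w(5) = 6. P is now [[2, 5, 7], [8]].
Step i=4: Q has 4 at row 2, column 1; remove 8 from row 2 of P and reverse-bump: 8 enters row 1 and ejects 7. So w(4) = 7. P is now [[2, 5, 8]].
Step i=3: Q has 3 at row 1, column 3; remove that cell from P, ejecting 8. So w(3) = 8. P is now [[2, 5]].
Step i=2: Q has 2 at row 1, column 2; remove that cell from P, ejecting 5. So w(2) = 5. P is now [[2]].
Step i=1: Q has 1 at row 1, column 1; remove that cell from P, ejecting 2. So w(1) = 2. P is now [].

So w = 2 5 8 7 6 1 4 3.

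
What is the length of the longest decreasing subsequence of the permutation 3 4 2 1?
3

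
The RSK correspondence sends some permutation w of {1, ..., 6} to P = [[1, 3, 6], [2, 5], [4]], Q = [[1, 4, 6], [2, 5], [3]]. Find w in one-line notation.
Reverse RSK: for i = n, n-1, ..., 1, locate i in Q, remove the corresponding corner cell from P, and reverse-bump its entry up through P; the value ejected from row 1 is w(i).

So w = 4 2 1 5 3 6.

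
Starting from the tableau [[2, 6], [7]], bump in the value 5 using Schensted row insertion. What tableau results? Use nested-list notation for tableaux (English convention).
In row 1, 5 replaces 6 (the leftmost entry greater than 5); 6 is bumped to row 2. In row 2, 6 replaces 7 (the leftmost entry greater than 6); 7 is bumped to row 3. 7 starts a new row 3. The new tableau is [[2, 5], [6], [7]].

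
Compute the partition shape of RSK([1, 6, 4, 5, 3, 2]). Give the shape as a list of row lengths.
[3, 1, 1, 1]

Row-insert each entry into an empty tableau.

After inserting 1: P = [[1]].
After inserting 6: P = [[1, 6]].
After inserting 4: P = [[1, 4], [6]].
After inserting 5: P = [[1, 4, 5], [6]].
After inserting 3: P = [[1, 3, 5], [4], [6]].
After inserting 2: P = [[1, 2, 5], [3], [4], [6]].

The final insertion tableau P = [[1, 2, 5], [3], [4], [6]] has shape [3, 1, 1, 1].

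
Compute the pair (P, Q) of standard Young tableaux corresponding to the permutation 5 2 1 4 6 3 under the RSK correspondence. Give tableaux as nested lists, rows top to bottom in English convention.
Insert each entry of the permutation into P by Schensted row insertion, recording in Q the position of each new cell.

After inserting 5: P = [[5]].
After inserting 2: P = [[2], [5]].
After inserting 1: P = [[1], [2], [5]].
After inserting 4: P = [[1, 4], [2], [5]].
After inserting 6: P = [[1, 4, 6], [2], [5]].
After inserting 3: P = [[1, 3, 6], [2, 4], [5]].

So P = [[1, 3, 6], [2, 4], [5]], Q = [[1, 4, 5], [2, 6], [3]].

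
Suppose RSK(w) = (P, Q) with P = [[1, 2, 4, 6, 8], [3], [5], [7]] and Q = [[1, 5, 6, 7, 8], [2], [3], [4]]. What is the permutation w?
Reverse the RSK construction: for i from n down to 1, find the cell of Q containing i, remove the entry at that cell from P, and reverse-bump it up through P; the value ejected from row 1 is w(i).

Step i=8: Q has 8 at row 1, column 5; remove that cell from P, ejecting 8. So w(8) = 8. P is now [[1, 2, 4, 6], [3], [5], [7]].
Step i=7: Q has 7 at row 1, column 4; remove that cell from P, ejecting 6. So w(7) = 6. P is now [[1, 2, 4], [3], [5], [7]].
Step i=6: Q has 6 at row 1, column 3; remove that cell from P, ejecting 4. So w(6) = 4. P is now [[1, 2], [3], [5], [7]].
Step i=5: Q has 5 at row 1, column 2; remove that cell from P, ejecting 2. So w(5) = 2. P is now [[1], [3], [5], [7]].
Step i=4: Q has 4 at row 4, column 1; remove 7 from row 4 of P and reverse-bump: 7 enters row 3 and ejects 5; 5 enters row 2 and ejects 3; 3 enters row 1 and ejects 1. So w(4) = 1. P is now [[3], [5], [7]].
Step i=3: Q has 3 at row 3, column 1; remove 7 from row 3 of P and reverse-bump: 7 enters row 2 and ejects 5; 5 enters row 1 and ejects 3. So w(3) = 3. P is now [[5], [7]].
Step i=2: Q has 2 at row 2, column 1; remove 7 from row 2 of P and reverse-bump: 7 enters row 1 and ejects 5. So w(2) = 5. P is now [[7]].
Step i=1: Q has 1 at row 1, column 1; remove that cell from P, ejecting 7. So w(1) = 7. P is now [].

So w = 7 5 3 1 2 4 6 8.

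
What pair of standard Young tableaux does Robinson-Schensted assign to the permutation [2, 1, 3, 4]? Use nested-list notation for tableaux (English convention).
Insert each entry of the permutation into P by Schensted row insertion, recording in Q the position of each new cell.

Insert 2: appended to row 1. P = [[2]].
Insert 1: 1 bumps 2 from row 1; 2 starts row 2. P = [[1], [2]].
Insert 3: appended to row 1. P = [[1, 3], [2]].
Insert 4: appended to row 1. P = [[1, 3, 4], [2]].

So P = [[1, 3, 4], [2]], Q = [[1, 3, 4], [2]].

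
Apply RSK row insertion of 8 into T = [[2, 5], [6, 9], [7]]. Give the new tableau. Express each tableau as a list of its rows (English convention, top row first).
[[2, 5, 8], [6, 9], [7]]

8 is larger than every entry of row 1, so it is appended to row 1. The new tableau is [[2, 5, 8], [6, 9], [7]].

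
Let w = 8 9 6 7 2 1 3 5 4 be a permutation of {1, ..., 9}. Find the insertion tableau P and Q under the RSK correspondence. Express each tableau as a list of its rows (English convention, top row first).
P = [[1, 3, 4], [2, 5], [6, 7], [8, 9]], Q = [[1, 2, 8], [3, 4], [5, 7], [6, 9]]

Insert each entry of the permutation into P by Schensted row insertion, recording in Q the position of each new cell.

Insert 8: appended to row 1. P = [[8]].
Insert 9: appended to row 1. P = [[8, 9]].
Insert 6: 6 bumps 8 from row 1; 8 starts row 2. P = [[6, 9], [8]].
Insert 7: 7 bumps 9 from row 1; 9 appends to row 2. P = [[6, 7], [8, 9]].
Insert 2: 2 bumps 6 from row 1; 6 bumps 8 from row 2; 8 starts row 3. P = [[2, 7], [6, 9], [8]].
Insert 1: 1 bumps 2 from row 1; 2 bumps 6 from row 2; 6 bumps 8 from row 3; 8 starts row 4. P = [[1, 7], [2, 9], [6], [8]].
Insert 3: 3 bumps 7 from row 1; 7 bumps 9 from row 2; 9 appends to row 3. P = [[1, 3], [2, 7], [6, 9], [8]].
Insert 5: appended to row 1. P = [[1, 3, 5], [2, 7], [6, 9], [8]].
Insert 4: 4 bumps 5 from row 1; 5 bumps 7 from row 2; 7 bumps 9 from row 3; 9 appends to row 4. P = [[1, 3, 4], [2, 5], [6, 7], [8, 9]].

So P = [[1, 3, 4], [2, 5], [6, 7], [8, 9]], Q = [[1, 2, 8], [3, 4], [5, 7], [6, 9]].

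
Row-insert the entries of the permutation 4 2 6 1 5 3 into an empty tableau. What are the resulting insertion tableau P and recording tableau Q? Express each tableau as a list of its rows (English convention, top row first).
Insert each entry of the permutation into P by Schensted row insertion, recording in Q the position of each new cell.

Insert 4: appended to row 1. P = [[4]], Q = [[1]].
Insert 2: 2 bumps 4 from row 1; 4 starts row 2. P = [[2], [4]], Q = [[1], [2]].
Insert 6: appended to row 1. P = [[2, 6], [4]], Q = [[1, 3], [2]].
Insert 1: 1 bumps 2 from row 1; 2 bumps 4 from row 2; 4 starts row 3. P = [[1, 6], [2], [4]], Q = [[1, 3], [2], [4]].
Insert 5: 5 bumps 6 from row 1; 6 appends to row 2. P = [[1, 5], [2, 6], [4]], Q = [[1, 3], [2, 5], [4]].
Insert 3: 3 bumps 5 from row 1; 5 bumps 6 from row 2; 6 appends to row 3. P = [[1, 3], [2, 5], [4, 6]], Q = [[1, 3], [2, 5], [4, 6]].

So P = [[1, 3], [2, 5], [4, 6]], Q = [[1, 3], [2, 5], [4, 6]].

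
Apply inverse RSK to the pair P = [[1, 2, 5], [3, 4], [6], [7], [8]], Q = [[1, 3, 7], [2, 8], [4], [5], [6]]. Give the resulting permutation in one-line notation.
8 3 7 6 4 1 5 2

Reverse the RSK construction: for i from n down to 1, find the cell of Q containing i, remove the entry at that cell from P, and reverse-bump it up through P; the value ejected from row 1 is w(i).

Step i=8: Q has 8 at row 2, column 2; remove 4 from row 2 of P and reverse-bump: 4 enters row 1 and ejects 2. So w(8) = 2. P is now [[1, 4, 5], [3], [6], [7], [8]].
Step i=7: Q has 7 at row 1, column 3; remove that cell from P, ejecting 5. So w(7) = 5. P is now [[1, 4], [3], [6], [7], [8]].
Step i=6: Q has 6 at row 5, column 1; remove 8 from row 5 of P and reverse-bump: 8 enters row 4 and ejects 7; 7 enters row 3 and ejects 6; 6 enters row 2 and ejects 3; 3 enters row 1 and ejects 1. So w(6) = 1. P is now [[3, 4], [6], [7], [8]].
Step i=5: Q has 5 at row 4, column 1; remove 8 from row 4 of P and reverse-bump: 8 enters row 3 and ejects 7; 7 enters row 2 and ejects 6; 6 enters row 1 and ejects 4. So w(5) = 4. P is now [[3, 6], [7], [8]].
Step i=4: Q has 4 at row 3, column 1; remove 8 from row 3 of P and reverse-bump: 8 enters row 2 and ejects 7; 7 enters row 1 and ejects 6. So w(4) = 6. P is now [[3, 7], [8]].
Step i=3: Q has 3 at row 1, column 2; remove that cell from P, ejecting 7. So w(3) = 7. P is now [[3], [8]].
Step i=2: Q has 2 at row 2, column 1; remove 8 from row 2 of P and reverse-bump: 8 enters row 1 and ejects 3. So w(2) = 3. P is now [[8]].
Step i=1: Q has 1 at row 1, column 1; remove that cell from P, ejecting 8. So w(1) = 8. P is now [].

So w = 8 3 7 6 4 1 5 2.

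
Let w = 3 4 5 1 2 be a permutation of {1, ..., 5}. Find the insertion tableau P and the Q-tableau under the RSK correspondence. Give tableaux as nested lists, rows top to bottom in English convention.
Insert each entry of the permutation into P by Schensted row insertion, recording in Q the position of each new cell.

Insert 3: appended to row 1. P = [[3]], Q = [[1]].
Insert 4: appended to row 1. P = [[3, 4]], Q = [[1, 2]].
Insert 5: appended to row 1. P = [[3, 4, 5]], Q = [[1, 2, 3]].
Insert 1: 1 bumps 3 from row 1; 3 starts row 2. P = [[1, 4, 5], [3]], Q = [[1, 2, 3], [4]].
Insert 2: 2 bumps 4 from row 1; 4 appends to row 2. P = [[1, 2, 5], [3, 4]], Q = [[1, 2, 3], [4, 5]].

So P = [[1, 2, 5], [3, 4]], Q = [[1, 2, 3], [4, 5]].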